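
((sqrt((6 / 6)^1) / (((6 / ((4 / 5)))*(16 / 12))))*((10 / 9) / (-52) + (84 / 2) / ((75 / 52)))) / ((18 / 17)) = 2893859 / 1053000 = 2.75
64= 64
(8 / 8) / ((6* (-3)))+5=89 / 18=4.94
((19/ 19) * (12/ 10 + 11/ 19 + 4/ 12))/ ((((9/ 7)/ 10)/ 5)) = 42140/ 513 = 82.14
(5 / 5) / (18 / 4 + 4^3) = 2 / 137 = 0.01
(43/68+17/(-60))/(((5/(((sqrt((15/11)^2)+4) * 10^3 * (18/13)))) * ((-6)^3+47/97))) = -24448656/10164011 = -2.41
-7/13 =-0.54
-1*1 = -1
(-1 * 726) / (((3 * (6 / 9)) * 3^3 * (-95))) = 121 / 855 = 0.14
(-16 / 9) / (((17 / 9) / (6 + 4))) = -160 / 17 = -9.41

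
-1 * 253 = -253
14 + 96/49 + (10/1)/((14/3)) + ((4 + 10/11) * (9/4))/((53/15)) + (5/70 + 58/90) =28209323/1285515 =21.94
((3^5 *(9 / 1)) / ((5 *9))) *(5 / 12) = 81 / 4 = 20.25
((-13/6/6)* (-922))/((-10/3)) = -5993/60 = -99.88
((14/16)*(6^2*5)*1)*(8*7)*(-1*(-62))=546840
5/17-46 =-777/17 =-45.71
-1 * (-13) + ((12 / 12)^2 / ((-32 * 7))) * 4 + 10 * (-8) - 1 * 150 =-217.02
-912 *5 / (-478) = 2280 / 239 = 9.54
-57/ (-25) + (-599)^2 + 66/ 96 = 143521587/ 400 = 358803.97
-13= -13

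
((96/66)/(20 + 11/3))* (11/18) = 8/213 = 0.04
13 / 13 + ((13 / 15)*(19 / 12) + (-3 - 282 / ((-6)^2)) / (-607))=261139 / 109260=2.39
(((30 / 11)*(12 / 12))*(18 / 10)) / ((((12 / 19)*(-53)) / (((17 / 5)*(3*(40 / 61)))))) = -34884 / 35563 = -0.98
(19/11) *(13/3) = 247/33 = 7.48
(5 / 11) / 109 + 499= 598306 / 1199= 499.00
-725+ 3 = -722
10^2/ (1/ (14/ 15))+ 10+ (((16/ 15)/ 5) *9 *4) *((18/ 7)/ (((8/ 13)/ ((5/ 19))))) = 222998/ 1995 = 111.78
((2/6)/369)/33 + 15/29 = 547994/1059399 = 0.52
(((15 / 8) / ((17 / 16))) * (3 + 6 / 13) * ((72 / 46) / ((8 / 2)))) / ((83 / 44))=534600 / 421889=1.27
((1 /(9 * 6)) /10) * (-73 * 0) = 0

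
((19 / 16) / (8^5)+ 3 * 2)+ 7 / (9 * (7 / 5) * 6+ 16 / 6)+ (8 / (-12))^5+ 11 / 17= 8397033506003 / 1271344398336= 6.60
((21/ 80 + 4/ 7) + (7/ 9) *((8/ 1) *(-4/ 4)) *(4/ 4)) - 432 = -2204437/ 5040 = -437.39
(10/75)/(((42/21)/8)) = 8/15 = 0.53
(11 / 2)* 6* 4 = 132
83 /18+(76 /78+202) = 48575 /234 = 207.59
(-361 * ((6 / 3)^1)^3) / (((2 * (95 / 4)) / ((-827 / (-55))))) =-251408 / 275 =-914.21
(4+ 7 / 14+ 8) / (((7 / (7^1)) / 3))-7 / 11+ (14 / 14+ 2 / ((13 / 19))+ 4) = 12809 / 286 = 44.79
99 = 99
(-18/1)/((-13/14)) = 252/13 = 19.38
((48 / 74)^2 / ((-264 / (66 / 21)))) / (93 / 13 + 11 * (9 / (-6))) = 416 / 776223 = 0.00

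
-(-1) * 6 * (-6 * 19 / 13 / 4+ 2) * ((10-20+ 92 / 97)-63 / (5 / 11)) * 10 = 2148330 / 1261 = 1703.67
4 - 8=-4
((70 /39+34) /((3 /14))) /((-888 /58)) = -141694 /12987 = -10.91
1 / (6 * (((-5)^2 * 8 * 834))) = 1 / 1000800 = 0.00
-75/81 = -25/27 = -0.93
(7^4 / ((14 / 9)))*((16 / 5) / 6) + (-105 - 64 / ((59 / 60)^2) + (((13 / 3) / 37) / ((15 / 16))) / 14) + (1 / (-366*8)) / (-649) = 56800271845763 / 87114169296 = 652.02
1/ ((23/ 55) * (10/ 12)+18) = 66/ 1211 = 0.05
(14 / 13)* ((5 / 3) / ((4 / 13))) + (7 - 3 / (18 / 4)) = 73 / 6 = 12.17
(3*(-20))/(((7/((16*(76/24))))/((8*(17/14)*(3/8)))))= -77520/49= -1582.04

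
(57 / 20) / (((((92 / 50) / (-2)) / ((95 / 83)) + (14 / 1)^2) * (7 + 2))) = 9025 / 5563092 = 0.00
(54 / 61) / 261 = 6 / 1769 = 0.00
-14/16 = -7/8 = -0.88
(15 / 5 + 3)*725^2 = 3153750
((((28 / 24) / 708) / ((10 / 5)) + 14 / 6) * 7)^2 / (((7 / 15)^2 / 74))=363773418925 / 4010112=90714.03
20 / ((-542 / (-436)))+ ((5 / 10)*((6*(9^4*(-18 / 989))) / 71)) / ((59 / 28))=15374752688 / 1122731591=13.69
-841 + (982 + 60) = 201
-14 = -14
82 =82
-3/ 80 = -0.04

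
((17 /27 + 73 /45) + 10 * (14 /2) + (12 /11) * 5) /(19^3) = 0.01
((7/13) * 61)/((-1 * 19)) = -427/247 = -1.73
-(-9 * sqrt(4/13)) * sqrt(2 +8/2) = 18 * sqrt(78)/13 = 12.23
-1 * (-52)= 52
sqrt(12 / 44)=sqrt(33) / 11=0.52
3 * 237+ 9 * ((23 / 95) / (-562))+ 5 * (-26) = 31019383 / 53390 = 581.00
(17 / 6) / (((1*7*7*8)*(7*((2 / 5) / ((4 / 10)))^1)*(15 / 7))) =17 / 35280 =0.00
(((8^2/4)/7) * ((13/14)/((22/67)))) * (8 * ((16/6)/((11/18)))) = 1337856/5929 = 225.65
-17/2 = -8.50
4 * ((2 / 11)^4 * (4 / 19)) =256 / 278179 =0.00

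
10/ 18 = 5/ 9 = 0.56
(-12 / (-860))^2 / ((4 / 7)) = 0.00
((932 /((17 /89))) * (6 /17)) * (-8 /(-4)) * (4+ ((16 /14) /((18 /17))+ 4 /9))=19025.15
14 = 14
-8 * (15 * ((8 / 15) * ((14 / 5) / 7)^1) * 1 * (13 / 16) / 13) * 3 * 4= -96 / 5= -19.20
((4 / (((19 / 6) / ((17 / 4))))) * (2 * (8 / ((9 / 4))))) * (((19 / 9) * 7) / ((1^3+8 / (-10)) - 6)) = -76160 / 783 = -97.27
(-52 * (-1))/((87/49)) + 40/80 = 5183/174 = 29.79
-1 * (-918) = 918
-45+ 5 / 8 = -355 / 8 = -44.38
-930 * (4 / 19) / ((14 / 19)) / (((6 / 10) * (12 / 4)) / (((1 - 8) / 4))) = 775 / 3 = 258.33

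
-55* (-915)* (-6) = -301950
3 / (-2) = -3 / 2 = -1.50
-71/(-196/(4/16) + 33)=71/751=0.09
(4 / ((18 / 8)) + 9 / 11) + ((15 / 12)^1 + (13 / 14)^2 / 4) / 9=214127 / 77616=2.76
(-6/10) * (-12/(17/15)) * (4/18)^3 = 0.07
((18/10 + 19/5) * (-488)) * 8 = -109312/5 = -21862.40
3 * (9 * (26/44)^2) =4563/484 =9.43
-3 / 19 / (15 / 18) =-18 / 95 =-0.19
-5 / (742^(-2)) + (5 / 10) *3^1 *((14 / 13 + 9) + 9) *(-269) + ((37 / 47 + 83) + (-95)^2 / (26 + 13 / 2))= -1686455352 / 611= -2760156.06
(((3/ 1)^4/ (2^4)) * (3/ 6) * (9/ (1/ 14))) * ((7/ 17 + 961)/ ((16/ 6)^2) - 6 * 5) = 73008621/ 2176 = 33551.76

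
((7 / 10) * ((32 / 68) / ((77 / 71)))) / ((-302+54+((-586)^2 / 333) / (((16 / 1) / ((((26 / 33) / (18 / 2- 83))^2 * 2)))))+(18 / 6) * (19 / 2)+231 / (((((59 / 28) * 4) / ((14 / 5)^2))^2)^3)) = -26398748215139098740820312500 / 6072250117854912353434056826001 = -0.00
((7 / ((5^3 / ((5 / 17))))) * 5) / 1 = 7 / 85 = 0.08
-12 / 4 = -3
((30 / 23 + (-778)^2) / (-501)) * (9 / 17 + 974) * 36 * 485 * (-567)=761093269947140760 / 65297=11655868875249.10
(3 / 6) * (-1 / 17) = -1 / 34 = -0.03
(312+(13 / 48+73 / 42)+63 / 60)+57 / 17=3031281 / 9520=318.41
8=8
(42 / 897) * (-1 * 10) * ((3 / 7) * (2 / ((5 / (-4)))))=96 / 299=0.32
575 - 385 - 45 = 145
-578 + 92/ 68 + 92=-8239/ 17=-484.65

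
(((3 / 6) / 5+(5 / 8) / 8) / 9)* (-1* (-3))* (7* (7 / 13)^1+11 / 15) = 8341 / 31200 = 0.27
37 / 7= 5.29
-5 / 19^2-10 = -3615 / 361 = -10.01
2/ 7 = 0.29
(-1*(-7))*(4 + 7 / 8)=34.12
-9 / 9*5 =-5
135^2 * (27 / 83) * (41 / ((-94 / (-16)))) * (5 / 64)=100875375 / 31208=3232.36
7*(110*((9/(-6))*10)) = -11550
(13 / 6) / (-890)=-13 / 5340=-0.00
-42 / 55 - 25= -1417 / 55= -25.76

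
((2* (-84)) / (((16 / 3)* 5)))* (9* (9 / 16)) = -31.89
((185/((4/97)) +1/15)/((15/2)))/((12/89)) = 23956931/5400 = 4436.47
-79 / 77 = -1.03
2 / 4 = 1 / 2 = 0.50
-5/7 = -0.71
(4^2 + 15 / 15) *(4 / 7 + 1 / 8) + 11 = 1279 / 56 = 22.84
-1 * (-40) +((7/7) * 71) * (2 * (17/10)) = 1407/5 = 281.40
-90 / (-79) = 90 / 79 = 1.14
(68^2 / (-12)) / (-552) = 289 / 414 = 0.70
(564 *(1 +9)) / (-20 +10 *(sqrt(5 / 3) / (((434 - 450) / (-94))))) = 216576 / 10277 +212064 *sqrt(15) / 10277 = 100.99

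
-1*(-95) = 95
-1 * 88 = -88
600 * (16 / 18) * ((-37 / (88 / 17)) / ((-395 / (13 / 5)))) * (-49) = -1229.53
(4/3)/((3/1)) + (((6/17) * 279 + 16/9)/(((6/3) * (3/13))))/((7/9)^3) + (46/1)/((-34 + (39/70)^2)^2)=660888248222336495/1430109230051439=462.12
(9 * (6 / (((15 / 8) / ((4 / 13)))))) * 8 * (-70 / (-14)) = 4608 / 13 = 354.46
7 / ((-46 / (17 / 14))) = -17 / 92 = -0.18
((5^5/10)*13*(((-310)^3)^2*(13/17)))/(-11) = -46871288152812500000/187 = -250648599747660427.81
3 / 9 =0.33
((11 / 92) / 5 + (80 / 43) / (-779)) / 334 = 331667 / 5146479080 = 0.00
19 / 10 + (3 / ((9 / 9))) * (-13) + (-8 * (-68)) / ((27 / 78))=138101 / 90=1534.46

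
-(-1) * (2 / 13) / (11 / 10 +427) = 0.00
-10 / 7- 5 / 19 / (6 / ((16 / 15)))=-1.48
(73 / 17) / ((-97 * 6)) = -73 / 9894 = -0.01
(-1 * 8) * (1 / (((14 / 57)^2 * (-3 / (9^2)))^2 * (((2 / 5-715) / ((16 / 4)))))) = 8550360810 / 953197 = 8970.19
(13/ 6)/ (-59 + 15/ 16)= -104/ 2787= -0.04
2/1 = 2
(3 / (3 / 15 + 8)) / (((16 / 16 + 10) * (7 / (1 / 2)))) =0.00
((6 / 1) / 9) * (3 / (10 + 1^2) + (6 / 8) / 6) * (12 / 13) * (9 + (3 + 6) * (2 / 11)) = 315 / 121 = 2.60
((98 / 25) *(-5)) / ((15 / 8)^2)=-5.58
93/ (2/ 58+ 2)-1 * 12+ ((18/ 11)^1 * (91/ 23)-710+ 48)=-9281815/ 14927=-621.81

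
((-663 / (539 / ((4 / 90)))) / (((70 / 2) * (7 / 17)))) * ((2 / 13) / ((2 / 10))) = -1156 / 396165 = -0.00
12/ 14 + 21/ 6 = 61/ 14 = 4.36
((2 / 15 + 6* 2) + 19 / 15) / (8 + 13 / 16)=1072 / 705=1.52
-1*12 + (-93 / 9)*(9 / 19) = -321 / 19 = -16.89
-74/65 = -1.14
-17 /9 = -1.89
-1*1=-1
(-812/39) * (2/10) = -812/195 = -4.16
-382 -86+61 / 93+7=-42812 / 93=-460.34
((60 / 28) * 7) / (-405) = -1 / 27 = -0.04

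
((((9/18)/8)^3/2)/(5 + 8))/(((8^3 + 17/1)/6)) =3/28168192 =0.00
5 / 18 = 0.28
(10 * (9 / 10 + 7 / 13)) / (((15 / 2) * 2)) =187 / 195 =0.96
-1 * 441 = -441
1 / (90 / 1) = 0.01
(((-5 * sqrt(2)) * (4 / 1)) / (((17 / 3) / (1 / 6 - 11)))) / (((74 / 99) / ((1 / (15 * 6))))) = 715 * sqrt(2) / 1258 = 0.80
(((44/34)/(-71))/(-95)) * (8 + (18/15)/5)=4532/2866625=0.00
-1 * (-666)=666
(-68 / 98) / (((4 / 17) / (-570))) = 82365 / 49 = 1680.92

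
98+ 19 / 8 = 803 / 8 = 100.38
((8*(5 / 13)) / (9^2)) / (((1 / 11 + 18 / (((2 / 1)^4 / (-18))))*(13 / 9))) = -1760 / 1349127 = -0.00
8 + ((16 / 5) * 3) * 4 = 232 / 5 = 46.40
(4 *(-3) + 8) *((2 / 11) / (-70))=4 / 385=0.01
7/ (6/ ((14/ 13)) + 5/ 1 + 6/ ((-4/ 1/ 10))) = -1.58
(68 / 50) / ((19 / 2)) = 68 / 475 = 0.14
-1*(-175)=175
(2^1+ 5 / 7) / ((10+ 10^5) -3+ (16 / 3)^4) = 1539 / 57162721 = 0.00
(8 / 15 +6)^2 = 9604 / 225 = 42.68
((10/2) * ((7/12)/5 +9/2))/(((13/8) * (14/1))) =277/273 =1.01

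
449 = 449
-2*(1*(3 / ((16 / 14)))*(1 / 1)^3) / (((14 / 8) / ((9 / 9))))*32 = -96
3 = 3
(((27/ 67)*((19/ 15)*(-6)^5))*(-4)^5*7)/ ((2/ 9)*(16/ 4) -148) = -21445337088/ 110885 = -193401.61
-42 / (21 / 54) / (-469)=0.23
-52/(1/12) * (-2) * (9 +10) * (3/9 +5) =126464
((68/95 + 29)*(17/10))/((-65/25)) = -19.43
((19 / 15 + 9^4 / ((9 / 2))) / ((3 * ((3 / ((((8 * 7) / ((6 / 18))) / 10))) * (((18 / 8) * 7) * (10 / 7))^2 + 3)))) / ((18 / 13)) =15935192 / 4236705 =3.76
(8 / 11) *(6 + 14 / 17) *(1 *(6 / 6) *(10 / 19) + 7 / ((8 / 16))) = 256128 / 3553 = 72.09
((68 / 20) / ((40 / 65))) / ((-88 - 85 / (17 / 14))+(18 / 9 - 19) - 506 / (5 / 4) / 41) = -9061 / 303192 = -0.03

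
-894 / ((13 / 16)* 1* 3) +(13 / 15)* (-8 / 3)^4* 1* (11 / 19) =-341.40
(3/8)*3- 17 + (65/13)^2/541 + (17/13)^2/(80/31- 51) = -17416876735/1097879432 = -15.86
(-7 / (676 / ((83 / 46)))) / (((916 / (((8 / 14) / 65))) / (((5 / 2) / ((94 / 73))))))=-6059 / 17403684896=-0.00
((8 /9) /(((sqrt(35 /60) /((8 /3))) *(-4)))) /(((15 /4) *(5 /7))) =-128 *sqrt(21) /2025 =-0.29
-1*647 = -647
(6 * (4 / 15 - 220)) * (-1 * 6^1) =39552 / 5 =7910.40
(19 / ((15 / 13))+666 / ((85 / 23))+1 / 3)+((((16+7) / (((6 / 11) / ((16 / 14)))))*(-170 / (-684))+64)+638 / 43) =3777748298 / 13125105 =287.83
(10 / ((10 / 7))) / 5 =7 / 5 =1.40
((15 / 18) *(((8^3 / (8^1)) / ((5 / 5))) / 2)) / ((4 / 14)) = 280 / 3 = 93.33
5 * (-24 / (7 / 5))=-600 / 7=-85.71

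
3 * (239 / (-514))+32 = 15731 / 514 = 30.61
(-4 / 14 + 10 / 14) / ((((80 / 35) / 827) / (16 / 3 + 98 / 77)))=90143 / 88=1024.35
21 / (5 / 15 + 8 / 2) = 63 / 13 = 4.85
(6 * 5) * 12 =360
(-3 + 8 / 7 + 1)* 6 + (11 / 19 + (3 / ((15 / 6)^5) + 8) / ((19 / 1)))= -1721203 / 415625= -4.14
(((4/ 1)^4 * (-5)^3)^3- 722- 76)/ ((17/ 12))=-393216000009576/ 17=-23130352941739.76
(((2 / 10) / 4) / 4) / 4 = 1 / 320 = 0.00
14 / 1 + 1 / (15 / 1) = 211 / 15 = 14.07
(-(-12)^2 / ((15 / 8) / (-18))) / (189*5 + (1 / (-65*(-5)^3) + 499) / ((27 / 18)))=33696000 / 31143127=1.08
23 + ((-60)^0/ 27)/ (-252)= 156491/ 6804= 23.00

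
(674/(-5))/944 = -0.14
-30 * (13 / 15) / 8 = -13 / 4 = -3.25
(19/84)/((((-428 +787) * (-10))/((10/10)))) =-19/301560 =-0.00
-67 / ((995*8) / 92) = -1541 / 1990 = -0.77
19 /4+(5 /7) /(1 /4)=213 /28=7.61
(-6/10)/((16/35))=-21/16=-1.31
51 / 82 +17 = 1445 / 82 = 17.62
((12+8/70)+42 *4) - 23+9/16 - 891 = -410661/560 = -733.32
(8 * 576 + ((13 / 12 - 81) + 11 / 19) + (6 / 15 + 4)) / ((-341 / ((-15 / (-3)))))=-5167691 / 77748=-66.47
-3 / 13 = -0.23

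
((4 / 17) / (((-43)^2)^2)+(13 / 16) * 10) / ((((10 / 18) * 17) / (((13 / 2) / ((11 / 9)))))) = 4.58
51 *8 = 408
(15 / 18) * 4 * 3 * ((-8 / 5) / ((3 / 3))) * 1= -16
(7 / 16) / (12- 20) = -7 / 128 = -0.05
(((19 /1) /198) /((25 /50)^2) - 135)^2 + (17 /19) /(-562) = 1896507977245 /104655078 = 18121.51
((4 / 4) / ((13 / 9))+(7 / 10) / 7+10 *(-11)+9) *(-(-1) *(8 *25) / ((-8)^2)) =-65135 / 208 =-313.15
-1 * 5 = -5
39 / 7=5.57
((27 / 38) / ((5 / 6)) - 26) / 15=-2389 / 1425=-1.68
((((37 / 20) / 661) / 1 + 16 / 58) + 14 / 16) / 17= 884581 / 13034920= 0.07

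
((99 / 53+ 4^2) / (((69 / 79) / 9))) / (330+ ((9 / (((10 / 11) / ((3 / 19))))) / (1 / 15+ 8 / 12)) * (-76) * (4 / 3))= 74813 / 46322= 1.62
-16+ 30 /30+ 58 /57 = -797 /57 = -13.98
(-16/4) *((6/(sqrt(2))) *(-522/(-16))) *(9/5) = -7047 *sqrt(2)/10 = -996.60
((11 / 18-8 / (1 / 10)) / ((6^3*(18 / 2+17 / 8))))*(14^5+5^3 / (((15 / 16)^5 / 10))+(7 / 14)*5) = -1873580046871 / 105107220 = -17825.42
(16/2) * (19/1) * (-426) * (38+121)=-10295568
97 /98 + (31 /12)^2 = 54073 /7056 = 7.66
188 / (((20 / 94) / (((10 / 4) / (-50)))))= -2209 / 50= -44.18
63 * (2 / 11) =126 / 11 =11.45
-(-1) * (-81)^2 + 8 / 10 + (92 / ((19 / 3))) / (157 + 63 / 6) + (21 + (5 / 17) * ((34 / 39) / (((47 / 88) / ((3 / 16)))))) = 25601295289 / 3889015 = 6582.98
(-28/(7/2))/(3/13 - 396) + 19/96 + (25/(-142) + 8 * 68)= 544.04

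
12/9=4/3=1.33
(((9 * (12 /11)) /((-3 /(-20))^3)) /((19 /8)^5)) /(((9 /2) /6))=4194304000 /81711267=51.33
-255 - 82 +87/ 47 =-335.15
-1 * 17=-17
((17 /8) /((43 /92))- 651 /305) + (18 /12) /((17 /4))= 1232953 /445910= 2.77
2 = 2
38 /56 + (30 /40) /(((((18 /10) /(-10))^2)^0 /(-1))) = -1 /14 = -0.07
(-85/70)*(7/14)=-17/28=-0.61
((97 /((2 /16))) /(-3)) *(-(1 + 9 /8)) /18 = 1649 /54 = 30.54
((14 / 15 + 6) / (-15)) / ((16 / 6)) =-13 / 75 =-0.17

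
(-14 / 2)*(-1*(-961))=-6727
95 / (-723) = -95 / 723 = -0.13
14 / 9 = 1.56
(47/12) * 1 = 47/12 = 3.92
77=77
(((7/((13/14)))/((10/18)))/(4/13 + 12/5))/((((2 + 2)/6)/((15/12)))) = 6615/704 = 9.40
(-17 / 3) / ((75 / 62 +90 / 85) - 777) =17918 / 2449701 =0.01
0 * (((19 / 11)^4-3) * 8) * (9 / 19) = 0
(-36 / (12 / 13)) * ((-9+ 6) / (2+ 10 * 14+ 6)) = 117 / 148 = 0.79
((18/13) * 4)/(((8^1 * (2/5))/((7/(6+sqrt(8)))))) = 135/52- 45 * sqrt(2)/52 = 1.37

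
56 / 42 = 1.33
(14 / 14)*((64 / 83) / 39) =64 / 3237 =0.02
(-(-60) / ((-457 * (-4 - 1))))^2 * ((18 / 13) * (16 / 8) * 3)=15552 / 2715037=0.01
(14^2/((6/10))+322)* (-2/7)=-185.33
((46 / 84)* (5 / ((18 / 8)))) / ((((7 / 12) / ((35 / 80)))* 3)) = 115 / 378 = 0.30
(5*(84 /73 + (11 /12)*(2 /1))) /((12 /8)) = 6535 /657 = 9.95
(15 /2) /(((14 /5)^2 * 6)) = 125 /784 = 0.16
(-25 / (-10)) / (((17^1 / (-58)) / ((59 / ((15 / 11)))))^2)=708460082 / 13005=54475.98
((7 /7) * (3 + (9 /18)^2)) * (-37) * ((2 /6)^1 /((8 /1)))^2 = -481 /2304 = -0.21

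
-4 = -4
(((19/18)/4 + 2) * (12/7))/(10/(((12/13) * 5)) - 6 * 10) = -163/2429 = -0.07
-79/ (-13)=79/ 13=6.08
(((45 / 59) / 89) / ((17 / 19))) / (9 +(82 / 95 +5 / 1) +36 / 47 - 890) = -3817575 / 348504259622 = -0.00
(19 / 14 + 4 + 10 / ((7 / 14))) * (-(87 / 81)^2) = -298555 / 10206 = -29.25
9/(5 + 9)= 9/14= 0.64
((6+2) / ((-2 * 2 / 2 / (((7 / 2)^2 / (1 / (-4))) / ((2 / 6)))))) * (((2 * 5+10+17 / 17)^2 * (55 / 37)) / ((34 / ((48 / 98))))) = 3492720 / 629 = 5552.81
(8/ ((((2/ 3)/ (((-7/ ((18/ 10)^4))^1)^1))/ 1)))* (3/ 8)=-4375/ 1458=-3.00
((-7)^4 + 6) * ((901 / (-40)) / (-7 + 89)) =-2168707 / 3280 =-661.19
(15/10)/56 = 3/112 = 0.03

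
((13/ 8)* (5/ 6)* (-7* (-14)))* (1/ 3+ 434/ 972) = 1207115/ 11664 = 103.49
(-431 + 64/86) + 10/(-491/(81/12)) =-18173787/42226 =-430.39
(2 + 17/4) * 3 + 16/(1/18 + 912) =18.77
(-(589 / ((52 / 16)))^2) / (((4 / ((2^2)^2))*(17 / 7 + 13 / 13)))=-38318.69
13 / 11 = 1.18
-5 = -5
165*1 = 165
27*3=81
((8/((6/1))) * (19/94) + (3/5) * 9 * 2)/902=3902/317955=0.01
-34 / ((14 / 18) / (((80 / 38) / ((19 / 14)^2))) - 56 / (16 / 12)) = 342720 / 416501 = 0.82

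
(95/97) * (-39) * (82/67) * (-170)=51647700/6499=7947.02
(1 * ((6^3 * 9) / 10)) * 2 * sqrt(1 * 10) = 1944 * sqrt(10) / 5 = 1229.49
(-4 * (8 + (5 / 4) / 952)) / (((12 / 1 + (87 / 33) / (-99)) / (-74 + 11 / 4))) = 9456511185 / 49652512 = 190.45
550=550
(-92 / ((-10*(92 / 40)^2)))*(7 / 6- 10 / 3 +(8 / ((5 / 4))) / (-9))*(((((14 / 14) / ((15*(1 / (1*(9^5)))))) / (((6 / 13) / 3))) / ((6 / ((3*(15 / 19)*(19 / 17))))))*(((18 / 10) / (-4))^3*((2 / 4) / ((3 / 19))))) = 101993625279 / 6256000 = 16303.33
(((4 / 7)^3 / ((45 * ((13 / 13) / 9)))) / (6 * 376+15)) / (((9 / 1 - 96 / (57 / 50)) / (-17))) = 20672 / 5565619185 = 0.00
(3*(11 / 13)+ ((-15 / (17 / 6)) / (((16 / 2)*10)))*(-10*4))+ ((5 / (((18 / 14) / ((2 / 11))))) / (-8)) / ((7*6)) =2721791 / 525096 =5.18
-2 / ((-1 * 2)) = 1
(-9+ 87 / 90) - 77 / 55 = -283 / 30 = -9.43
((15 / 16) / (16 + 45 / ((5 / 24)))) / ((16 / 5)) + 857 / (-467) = -50863919 / 27736064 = -1.83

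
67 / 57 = 1.18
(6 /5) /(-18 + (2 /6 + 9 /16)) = -288 /4105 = -0.07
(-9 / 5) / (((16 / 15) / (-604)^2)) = -615627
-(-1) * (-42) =-42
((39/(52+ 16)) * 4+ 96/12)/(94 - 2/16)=1400/12767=0.11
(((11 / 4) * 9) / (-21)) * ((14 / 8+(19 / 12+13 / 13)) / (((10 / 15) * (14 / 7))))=-429 / 112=-3.83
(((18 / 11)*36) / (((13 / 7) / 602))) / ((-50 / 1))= -1365336 / 3575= -381.91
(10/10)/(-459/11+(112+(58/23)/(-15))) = 3795/266047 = 0.01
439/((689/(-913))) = -400807/689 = -581.72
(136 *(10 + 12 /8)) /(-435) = -1564 /435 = -3.60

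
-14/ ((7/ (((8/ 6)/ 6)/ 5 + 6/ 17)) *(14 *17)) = -304/ 91035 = -0.00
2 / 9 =0.22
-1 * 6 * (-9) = 54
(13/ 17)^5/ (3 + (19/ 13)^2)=0.05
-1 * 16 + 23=7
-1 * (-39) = 39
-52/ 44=-13/ 11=-1.18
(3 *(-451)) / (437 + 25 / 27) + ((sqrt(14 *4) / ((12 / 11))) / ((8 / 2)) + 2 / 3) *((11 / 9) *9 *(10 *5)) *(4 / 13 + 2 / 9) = 793574419 / 4150224 + 93775 *sqrt(14) / 702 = 691.03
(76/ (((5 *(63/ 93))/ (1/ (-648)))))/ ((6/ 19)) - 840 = -85741591/ 102060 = -840.11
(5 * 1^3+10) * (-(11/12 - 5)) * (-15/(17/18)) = -33075/34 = -972.79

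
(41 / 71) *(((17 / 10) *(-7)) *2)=-4879 / 355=-13.74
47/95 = 0.49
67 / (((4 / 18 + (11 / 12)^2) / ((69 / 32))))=4623 / 34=135.97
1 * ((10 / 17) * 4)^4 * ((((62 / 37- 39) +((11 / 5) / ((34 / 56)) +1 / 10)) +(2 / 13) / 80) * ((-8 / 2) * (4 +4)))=22506534912000 / 682951217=32954.82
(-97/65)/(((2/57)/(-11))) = 60819/130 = 467.84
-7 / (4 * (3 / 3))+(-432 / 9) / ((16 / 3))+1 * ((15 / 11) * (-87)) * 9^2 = -423293 / 44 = -9620.30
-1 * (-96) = 96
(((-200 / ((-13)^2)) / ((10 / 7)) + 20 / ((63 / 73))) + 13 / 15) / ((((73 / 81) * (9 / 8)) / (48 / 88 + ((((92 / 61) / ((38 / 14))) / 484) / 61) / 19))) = 876450985104472 / 70182664346795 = 12.49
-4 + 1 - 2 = -5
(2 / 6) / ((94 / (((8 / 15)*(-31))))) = -124 / 2115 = -0.06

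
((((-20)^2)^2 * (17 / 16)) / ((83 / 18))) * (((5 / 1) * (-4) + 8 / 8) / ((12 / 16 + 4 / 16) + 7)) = -7267500 / 83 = -87560.24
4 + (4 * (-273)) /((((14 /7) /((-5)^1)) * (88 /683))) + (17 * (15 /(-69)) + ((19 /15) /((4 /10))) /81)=5210681213 /245916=21188.87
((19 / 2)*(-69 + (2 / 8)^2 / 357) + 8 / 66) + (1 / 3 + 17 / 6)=-81959375 / 125664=-652.21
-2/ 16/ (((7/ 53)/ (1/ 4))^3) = -148877/ 175616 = -0.85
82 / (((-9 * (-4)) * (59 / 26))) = 533 / 531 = 1.00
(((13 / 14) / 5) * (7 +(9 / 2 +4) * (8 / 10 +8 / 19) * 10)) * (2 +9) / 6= 60203 / 1596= 37.72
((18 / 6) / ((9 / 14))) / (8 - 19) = -0.42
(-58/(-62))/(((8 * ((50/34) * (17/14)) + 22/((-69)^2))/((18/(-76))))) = -8698347/561027212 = -0.02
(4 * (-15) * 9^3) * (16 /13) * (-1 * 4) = 2799360 /13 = 215335.38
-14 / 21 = -2 / 3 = -0.67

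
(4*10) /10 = 4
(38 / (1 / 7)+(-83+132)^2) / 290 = 2667 / 290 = 9.20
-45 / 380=-9 / 76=-0.12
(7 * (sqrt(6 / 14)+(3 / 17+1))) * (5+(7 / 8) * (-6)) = -35 / 17-sqrt(21) / 4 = -3.20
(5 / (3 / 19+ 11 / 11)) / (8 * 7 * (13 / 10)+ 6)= 475 / 8668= 0.05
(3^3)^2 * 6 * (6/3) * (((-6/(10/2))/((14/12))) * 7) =-314928/5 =-62985.60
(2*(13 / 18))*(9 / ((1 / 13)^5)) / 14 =344772.07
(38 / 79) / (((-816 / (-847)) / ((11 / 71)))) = 177023 / 2288472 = 0.08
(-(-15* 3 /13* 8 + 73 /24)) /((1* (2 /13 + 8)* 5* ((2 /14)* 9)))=0.47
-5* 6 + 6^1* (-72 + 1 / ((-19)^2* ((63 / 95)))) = -184328 / 399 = -461.97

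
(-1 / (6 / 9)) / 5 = -0.30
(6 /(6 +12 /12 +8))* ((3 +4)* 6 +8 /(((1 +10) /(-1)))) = 908 /55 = 16.51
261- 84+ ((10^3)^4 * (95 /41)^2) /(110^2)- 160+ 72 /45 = 451250018916293 /1017005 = 443704818.48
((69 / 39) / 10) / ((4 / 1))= 23 / 520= 0.04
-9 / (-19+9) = 9 / 10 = 0.90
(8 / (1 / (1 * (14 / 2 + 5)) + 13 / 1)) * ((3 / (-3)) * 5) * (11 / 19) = -5280 / 2983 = -1.77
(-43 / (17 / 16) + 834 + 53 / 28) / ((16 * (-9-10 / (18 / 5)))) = -3407589 / 807296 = -4.22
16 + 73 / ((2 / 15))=1127 / 2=563.50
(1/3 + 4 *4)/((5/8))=392/15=26.13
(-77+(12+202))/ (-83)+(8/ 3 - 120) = -29627/ 249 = -118.98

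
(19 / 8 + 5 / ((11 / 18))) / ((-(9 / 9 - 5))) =929 / 352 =2.64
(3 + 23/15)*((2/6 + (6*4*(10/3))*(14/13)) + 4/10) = 1152124/2925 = 393.89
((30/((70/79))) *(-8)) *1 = -1896/7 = -270.86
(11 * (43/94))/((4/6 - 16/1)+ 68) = 1419/14852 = 0.10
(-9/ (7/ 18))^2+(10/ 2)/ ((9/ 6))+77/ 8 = 645095/ 1176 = 548.55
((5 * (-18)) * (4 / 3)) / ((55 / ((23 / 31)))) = -552 / 341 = -1.62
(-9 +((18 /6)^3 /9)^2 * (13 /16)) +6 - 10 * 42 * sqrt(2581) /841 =69 /16 - 420 * sqrt(2581) /841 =-21.06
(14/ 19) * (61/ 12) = 427/ 114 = 3.75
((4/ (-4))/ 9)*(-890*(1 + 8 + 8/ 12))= 25810/ 27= 955.93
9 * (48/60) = 36/5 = 7.20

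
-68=-68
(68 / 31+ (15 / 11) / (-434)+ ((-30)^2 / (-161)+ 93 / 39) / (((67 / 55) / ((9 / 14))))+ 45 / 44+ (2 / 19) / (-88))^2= 373985803362269478249 / 161793136150653403396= 2.31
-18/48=-3/8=-0.38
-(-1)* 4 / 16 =1 / 4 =0.25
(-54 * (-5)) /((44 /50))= 3375 /11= 306.82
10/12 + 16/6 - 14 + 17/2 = -2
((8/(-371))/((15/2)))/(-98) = 8/272685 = 0.00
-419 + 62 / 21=-8737 / 21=-416.05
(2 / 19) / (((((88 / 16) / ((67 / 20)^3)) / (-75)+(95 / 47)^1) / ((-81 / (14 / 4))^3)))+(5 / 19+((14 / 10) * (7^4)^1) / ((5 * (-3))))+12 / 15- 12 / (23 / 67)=-174077227376973554 / 192538140958275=-904.12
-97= -97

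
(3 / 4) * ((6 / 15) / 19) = 0.02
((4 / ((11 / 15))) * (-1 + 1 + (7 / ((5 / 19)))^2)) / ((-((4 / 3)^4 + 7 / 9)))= -17193708 / 17545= -979.98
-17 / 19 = -0.89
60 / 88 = 15 / 22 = 0.68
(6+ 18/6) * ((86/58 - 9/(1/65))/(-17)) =152298/493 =308.92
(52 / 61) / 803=52 / 48983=0.00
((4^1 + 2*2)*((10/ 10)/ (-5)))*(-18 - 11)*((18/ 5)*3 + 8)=21808/ 25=872.32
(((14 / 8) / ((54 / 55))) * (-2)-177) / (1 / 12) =-19501 / 9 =-2166.78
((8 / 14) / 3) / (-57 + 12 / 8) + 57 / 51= 44153 / 39627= 1.11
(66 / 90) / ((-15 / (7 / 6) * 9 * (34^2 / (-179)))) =13783 / 14045400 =0.00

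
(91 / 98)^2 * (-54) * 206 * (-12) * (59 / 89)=332752212 / 4361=76301.81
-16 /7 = -2.29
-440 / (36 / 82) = -9020 / 9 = -1002.22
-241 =-241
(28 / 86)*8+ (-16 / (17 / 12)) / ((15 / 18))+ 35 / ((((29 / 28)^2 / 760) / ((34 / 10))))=259123975344 / 3073855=84299.35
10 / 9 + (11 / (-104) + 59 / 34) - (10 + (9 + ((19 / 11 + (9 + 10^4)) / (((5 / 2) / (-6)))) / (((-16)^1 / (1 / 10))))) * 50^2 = -74020950901 / 175032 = -422899.53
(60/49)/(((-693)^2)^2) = 20/3767105332683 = 0.00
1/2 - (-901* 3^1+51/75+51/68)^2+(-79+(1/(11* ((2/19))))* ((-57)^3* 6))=-908401496139/110000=-8258195.42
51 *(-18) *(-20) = 18360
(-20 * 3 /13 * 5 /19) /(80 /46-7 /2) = 4600 /6669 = 0.69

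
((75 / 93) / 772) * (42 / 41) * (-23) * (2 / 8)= -12075 / 1962424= -0.01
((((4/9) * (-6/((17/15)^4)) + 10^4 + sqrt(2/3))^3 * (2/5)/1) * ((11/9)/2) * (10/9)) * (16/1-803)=-3360876962670484590100533700000/15730800405203547-108665301174577778666948 * sqrt(6)/5085327174489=-213701798542672.32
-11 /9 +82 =727 /9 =80.78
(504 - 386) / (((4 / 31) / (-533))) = -974857 / 2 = -487428.50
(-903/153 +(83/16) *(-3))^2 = 306775225/665856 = 460.72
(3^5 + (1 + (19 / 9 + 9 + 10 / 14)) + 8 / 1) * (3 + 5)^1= 132968 / 63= 2110.60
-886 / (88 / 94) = -20821 / 22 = -946.41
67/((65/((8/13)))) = 536/845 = 0.63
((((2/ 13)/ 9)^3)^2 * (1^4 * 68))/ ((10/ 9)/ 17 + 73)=73984/ 3186218956841739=0.00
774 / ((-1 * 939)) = -0.82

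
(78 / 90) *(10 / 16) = 13 / 24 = 0.54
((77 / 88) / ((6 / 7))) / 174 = 49 / 8352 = 0.01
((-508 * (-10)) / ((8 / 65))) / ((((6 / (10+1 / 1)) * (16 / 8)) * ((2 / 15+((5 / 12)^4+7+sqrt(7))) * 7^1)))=2913481040184000 / 3334589033167 -406713415680000 * sqrt(7) / 3334589033167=551.02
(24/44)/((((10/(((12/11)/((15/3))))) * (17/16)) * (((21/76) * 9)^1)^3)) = 28094464/38576000925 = 0.00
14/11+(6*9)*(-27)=-16024/11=-1456.73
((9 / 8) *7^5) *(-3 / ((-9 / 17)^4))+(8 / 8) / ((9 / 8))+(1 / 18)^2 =-1403735713 / 1944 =-722086.27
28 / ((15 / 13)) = 364 / 15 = 24.27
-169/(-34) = 169/34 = 4.97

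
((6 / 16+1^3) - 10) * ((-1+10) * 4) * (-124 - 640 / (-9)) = 16422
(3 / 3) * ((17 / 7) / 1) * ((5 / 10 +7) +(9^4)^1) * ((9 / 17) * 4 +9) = 354699 / 2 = 177349.50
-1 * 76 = -76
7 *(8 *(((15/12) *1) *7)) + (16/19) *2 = 491.68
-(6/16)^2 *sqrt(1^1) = -9/64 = -0.14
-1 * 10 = -10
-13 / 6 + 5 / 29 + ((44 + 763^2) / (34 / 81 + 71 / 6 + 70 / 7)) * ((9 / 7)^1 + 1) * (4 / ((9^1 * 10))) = 58307932987 / 21954450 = 2655.86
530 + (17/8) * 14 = 2239/4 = 559.75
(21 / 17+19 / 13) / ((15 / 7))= 4172 / 3315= 1.26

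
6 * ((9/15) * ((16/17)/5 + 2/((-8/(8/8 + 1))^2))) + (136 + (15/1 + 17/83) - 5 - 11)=19236511/141100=136.33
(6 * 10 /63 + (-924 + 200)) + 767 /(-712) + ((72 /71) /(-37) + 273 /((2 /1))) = -587.65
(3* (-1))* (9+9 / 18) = -57 / 2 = -28.50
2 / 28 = 1 / 14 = 0.07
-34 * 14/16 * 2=-59.50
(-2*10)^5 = -3200000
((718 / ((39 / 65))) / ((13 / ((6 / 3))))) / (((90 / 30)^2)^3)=0.25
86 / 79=1.09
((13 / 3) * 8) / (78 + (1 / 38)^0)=104 / 237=0.44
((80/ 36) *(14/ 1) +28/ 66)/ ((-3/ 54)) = -6244/ 11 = -567.64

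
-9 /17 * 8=-72 /17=-4.24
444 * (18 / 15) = 532.80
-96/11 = -8.73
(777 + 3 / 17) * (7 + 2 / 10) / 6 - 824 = 9232 / 85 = 108.61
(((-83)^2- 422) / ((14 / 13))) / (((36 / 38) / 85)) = 538788.35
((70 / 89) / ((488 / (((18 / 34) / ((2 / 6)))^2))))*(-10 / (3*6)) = -14175 / 6275924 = -0.00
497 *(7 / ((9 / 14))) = 48706 / 9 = 5411.78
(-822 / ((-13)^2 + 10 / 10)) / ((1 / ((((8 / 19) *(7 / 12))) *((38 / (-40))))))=959 / 850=1.13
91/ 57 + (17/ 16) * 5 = 6301/ 912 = 6.91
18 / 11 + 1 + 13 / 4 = 259 / 44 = 5.89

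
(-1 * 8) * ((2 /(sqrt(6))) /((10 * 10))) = -2 * sqrt(6) /75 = -0.07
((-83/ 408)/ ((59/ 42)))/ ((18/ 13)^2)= -98189/ 1299888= -0.08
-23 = -23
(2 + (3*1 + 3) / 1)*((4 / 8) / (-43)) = -4 / 43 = -0.09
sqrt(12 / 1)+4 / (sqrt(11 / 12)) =2 * sqrt(3)+8 * sqrt(33) / 11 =7.64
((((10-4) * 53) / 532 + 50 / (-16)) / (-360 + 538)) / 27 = -2689 / 5113584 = -0.00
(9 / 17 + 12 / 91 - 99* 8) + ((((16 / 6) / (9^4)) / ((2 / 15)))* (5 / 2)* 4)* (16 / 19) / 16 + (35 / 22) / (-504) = -26859003035869 / 33941155248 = -791.34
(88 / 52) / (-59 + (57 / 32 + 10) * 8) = 0.05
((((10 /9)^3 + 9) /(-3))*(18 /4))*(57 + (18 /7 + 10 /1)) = -3682207 /3402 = -1082.37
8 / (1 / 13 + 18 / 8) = 416 / 121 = 3.44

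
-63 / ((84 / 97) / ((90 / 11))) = -13095 / 22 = -595.23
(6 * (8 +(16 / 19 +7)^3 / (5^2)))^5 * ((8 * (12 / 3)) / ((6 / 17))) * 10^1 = 3164803117325393426542612780963279229952 / 29650638730224215427734375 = 106736422986374.62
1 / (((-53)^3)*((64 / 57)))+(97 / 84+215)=43250553827 / 200090688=216.15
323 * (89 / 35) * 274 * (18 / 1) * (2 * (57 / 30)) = 15393279.29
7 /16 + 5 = 87 /16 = 5.44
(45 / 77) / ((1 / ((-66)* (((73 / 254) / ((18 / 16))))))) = -8760 / 889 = -9.85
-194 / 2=-97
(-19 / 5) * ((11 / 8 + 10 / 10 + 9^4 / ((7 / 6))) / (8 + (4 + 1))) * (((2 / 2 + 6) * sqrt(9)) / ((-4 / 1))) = 17958477 / 2080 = 8633.88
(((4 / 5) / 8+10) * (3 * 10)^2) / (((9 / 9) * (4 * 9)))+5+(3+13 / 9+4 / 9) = 4723 / 18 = 262.39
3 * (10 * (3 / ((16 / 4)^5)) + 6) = 18.09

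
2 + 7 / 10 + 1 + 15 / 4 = 149 / 20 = 7.45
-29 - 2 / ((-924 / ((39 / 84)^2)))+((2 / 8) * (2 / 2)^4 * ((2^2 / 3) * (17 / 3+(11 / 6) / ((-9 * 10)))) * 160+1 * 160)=4226126771 / 9779616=432.14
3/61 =0.05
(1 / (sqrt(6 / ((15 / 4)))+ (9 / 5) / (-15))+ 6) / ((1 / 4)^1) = 1000*sqrt(10) / 991+ 24084 / 991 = 27.49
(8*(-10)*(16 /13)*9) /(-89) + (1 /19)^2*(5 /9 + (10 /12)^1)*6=12505085 /1253031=9.98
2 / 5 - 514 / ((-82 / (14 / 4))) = 9159 / 410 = 22.34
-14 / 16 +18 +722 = 5913 / 8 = 739.12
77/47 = 1.64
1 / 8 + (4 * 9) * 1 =289 / 8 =36.12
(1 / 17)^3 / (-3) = -1 / 14739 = -0.00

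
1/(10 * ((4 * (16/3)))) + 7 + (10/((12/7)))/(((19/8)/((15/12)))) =367531/36480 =10.07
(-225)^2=50625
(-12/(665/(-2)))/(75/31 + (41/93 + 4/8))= 4464/415625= 0.01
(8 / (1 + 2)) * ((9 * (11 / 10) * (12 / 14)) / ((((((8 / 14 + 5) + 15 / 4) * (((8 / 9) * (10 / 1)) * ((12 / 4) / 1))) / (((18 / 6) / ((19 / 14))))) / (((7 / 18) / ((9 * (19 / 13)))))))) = 14014 / 2355525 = 0.01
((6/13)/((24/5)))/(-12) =-5/624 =-0.01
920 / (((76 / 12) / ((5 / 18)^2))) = 5750 / 513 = 11.21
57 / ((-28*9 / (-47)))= 893 / 84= 10.63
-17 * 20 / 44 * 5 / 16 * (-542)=115175 / 88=1308.81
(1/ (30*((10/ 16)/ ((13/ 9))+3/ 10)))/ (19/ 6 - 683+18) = -104/ 1512951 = -0.00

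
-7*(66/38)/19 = -231/361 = -0.64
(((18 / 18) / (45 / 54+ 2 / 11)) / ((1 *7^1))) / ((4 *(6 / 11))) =121 / 1876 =0.06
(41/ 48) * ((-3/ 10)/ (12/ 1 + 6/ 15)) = -41/ 1984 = -0.02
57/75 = 19/25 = 0.76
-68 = -68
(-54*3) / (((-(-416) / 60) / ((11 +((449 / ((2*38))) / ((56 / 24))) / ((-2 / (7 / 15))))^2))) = -15207892803 / 6007040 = -2531.68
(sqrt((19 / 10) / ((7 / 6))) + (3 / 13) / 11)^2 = 6*sqrt(1995) / 5005 + 1165908 / 715715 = 1.68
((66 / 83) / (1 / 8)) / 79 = 528 / 6557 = 0.08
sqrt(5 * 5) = 5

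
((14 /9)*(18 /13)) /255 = 28 /3315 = 0.01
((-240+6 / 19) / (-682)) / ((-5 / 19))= -1.34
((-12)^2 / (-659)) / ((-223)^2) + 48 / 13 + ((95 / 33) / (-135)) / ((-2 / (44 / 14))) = 900000198869 / 241558070481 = 3.73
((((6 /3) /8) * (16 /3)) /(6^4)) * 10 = 0.01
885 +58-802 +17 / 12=1709 / 12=142.42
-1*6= -6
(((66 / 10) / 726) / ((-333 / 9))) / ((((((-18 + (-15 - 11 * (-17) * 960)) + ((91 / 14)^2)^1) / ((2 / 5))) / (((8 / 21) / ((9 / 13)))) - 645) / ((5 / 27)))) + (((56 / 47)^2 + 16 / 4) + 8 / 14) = 690303648282635392 / 115221991725969975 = 5.99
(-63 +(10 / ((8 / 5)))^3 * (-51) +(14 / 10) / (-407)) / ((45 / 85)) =-27707385281 / 1172160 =-23637.89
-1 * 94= -94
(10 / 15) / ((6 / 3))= 1 / 3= 0.33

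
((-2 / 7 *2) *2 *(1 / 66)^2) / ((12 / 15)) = -5 / 15246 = -0.00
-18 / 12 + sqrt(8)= -3 / 2 + 2 * sqrt(2)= 1.33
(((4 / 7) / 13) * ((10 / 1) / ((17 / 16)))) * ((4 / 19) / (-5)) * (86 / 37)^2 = -3786752 / 40239017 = -0.09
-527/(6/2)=-527/3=-175.67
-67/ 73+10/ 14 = -104/ 511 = -0.20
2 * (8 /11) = 16 /11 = 1.45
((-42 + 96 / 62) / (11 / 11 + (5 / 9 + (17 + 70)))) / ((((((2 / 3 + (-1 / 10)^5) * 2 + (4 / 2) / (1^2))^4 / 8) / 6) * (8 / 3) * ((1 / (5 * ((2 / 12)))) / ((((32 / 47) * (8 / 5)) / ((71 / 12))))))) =-52655961600000000000000000000 / 5152830017724533544354692227979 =-0.01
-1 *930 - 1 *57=-987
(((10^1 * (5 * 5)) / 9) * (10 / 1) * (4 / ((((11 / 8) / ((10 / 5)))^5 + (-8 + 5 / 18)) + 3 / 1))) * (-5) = 52428800000 / 43115021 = 1216.02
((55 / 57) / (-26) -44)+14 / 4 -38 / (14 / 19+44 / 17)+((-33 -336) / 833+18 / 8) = -7389220131 / 147317716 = -50.16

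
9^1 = 9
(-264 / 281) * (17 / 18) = -748 / 843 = -0.89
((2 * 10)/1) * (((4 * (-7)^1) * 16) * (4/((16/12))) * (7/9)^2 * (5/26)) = -1097600/351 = -3127.07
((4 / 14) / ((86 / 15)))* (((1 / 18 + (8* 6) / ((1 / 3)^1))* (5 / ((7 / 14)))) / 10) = 12965 / 1806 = 7.18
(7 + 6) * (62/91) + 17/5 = 429/35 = 12.26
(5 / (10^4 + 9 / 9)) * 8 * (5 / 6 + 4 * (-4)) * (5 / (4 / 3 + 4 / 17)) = -7735 / 40004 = -0.19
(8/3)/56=1/21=0.05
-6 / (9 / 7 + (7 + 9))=-42 / 121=-0.35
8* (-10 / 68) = -20 / 17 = -1.18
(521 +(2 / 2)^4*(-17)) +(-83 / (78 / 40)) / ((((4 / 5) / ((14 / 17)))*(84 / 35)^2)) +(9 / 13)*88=26604043 / 47736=557.32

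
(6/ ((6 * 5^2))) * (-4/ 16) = -0.01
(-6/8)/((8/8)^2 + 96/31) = -93/508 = -0.18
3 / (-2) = -3 / 2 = -1.50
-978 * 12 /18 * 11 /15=-7172 /15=-478.13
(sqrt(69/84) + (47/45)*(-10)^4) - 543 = sqrt(161)/14 + 89113/9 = 9902.35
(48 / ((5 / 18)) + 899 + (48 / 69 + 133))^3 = 2664345037971968 / 1520875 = 1751850111.27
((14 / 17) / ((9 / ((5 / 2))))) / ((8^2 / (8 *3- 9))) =175 / 3264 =0.05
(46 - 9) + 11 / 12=455 / 12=37.92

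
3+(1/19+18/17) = 1328/323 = 4.11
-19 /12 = -1.58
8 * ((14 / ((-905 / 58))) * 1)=-6496 / 905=-7.18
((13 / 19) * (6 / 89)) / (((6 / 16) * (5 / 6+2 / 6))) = 0.11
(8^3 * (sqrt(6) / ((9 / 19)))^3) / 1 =7023616 * sqrt(6) / 243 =70799.49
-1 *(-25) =25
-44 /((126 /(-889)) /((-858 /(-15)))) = 799084 /45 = 17757.42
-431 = -431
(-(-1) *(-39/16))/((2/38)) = -741/16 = -46.31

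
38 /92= 19 /46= 0.41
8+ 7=15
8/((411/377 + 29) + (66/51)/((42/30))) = 179452/695703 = 0.26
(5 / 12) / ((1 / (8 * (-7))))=-70 / 3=-23.33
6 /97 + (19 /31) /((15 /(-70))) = -25244 /9021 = -2.80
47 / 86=0.55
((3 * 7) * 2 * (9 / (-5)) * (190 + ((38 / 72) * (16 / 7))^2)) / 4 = -379943 / 105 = -3618.50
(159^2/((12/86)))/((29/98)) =17755689/29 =612265.14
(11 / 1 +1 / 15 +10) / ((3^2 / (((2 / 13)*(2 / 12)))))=316 / 5265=0.06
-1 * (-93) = 93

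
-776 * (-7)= 5432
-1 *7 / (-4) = 7 / 4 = 1.75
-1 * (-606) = 606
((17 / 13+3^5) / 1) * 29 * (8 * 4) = 2947328 / 13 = 226717.54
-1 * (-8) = 8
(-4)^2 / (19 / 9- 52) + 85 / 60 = 5905 / 5388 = 1.10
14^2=196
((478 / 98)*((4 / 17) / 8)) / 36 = 239 / 59976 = 0.00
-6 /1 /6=-1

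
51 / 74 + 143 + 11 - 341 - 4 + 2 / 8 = -28129 / 148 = -190.06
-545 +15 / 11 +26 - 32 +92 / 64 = -548.20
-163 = -163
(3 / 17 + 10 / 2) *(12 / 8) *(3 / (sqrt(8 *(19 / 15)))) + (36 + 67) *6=99 *sqrt(570) / 323 + 618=625.32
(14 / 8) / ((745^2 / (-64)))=-112 / 555025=-0.00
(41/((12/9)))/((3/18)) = 369/2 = 184.50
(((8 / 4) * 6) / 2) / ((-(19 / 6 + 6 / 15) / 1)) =-180 / 107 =-1.68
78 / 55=1.42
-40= -40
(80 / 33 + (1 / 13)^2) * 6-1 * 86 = -71.42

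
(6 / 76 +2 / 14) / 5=59 / 1330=0.04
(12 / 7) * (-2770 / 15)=-2216 / 7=-316.57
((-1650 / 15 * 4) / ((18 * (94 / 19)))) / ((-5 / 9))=418 / 47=8.89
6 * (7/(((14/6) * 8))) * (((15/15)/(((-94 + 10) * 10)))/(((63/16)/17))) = -17/1470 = -0.01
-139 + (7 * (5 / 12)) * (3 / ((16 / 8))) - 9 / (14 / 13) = -8007 / 56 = -142.98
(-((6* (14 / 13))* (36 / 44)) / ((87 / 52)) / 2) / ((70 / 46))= -1656 / 1595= -1.04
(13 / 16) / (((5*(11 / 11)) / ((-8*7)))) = -91 / 10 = -9.10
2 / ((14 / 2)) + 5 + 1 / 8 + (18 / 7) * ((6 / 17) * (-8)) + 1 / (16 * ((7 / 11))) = -3335 / 1904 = -1.75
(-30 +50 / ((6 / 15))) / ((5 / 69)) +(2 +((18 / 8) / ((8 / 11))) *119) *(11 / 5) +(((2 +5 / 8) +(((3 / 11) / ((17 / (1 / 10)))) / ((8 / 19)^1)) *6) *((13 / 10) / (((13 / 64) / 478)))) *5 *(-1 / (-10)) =923856577 / 149600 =6175.51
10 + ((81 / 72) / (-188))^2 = 22620241 / 2262016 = 10.00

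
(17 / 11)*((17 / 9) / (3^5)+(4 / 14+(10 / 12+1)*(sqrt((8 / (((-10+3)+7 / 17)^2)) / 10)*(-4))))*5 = 381905 / 168399 - 289*sqrt(5) / 84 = -5.43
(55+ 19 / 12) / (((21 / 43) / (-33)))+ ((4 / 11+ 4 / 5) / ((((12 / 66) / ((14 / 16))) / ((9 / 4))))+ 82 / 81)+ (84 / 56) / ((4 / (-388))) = -6407593 / 1620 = -3955.30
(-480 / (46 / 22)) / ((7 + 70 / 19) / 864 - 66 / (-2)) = -86676480 / 12464413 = -6.95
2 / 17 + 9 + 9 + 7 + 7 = 32.12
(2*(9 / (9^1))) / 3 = 2 / 3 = 0.67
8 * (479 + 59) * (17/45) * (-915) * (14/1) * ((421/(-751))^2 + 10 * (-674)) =237519120006458528/1692003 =140377481604.03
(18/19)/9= 2/19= 0.11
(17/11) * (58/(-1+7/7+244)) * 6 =1479/671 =2.20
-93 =-93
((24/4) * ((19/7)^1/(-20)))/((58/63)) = -513/580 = -0.88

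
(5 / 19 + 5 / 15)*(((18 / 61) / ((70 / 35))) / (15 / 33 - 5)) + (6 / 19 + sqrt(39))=8589 / 28975 + sqrt(39)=6.54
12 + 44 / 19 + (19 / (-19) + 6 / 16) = 2081 / 152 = 13.69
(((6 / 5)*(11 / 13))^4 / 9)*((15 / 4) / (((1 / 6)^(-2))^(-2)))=574.01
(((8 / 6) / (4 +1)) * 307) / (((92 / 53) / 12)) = 65084 / 115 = 565.95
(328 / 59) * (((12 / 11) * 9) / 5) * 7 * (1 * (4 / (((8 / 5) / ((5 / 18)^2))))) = 28700 / 1947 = 14.74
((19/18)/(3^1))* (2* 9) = 19/3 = 6.33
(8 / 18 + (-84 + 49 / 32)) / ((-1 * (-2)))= -23623 / 576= -41.01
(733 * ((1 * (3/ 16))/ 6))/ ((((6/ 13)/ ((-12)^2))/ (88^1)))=628914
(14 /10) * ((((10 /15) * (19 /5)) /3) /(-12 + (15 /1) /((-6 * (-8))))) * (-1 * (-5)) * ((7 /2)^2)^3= -15647317 /16830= -929.73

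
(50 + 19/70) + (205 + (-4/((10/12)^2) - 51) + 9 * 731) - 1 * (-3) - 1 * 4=2371779/350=6776.51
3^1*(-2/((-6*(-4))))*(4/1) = -1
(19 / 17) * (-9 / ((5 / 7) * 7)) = -171 / 85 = -2.01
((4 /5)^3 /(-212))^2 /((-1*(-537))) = 256 /23569265625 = 0.00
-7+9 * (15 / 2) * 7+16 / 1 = 963 / 2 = 481.50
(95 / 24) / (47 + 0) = 95 / 1128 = 0.08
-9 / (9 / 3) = -3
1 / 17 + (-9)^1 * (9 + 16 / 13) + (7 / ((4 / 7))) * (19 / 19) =-70515 / 884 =-79.77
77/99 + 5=52/9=5.78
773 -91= 682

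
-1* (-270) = 270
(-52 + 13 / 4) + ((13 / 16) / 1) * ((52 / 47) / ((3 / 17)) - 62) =-106067 / 1128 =-94.03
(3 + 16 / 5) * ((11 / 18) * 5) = 341 / 18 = 18.94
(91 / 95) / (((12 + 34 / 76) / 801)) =145782 / 2365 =61.64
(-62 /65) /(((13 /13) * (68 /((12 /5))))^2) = -0.00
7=7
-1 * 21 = -21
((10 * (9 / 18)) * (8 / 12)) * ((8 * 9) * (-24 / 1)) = -5760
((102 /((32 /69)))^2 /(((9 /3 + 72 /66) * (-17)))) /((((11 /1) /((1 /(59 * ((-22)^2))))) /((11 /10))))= -80937 /33228800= -0.00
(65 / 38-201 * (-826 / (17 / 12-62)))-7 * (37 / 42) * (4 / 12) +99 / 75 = -8514103664 / 3107925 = -2739.48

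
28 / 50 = 14 / 25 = 0.56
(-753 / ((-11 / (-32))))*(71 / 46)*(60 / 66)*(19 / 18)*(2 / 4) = -13543960 / 8349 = -1622.23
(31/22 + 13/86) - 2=-208/473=-0.44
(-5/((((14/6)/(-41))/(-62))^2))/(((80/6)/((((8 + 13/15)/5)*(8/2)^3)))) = -8839693152/175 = -50512532.30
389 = 389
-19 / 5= -3.80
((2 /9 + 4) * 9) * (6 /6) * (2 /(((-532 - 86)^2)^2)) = 19 /36466485444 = 0.00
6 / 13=0.46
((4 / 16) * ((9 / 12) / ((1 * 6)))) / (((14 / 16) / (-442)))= -221 / 14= -15.79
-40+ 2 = -38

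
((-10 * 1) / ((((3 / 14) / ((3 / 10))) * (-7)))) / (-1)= -2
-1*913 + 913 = 0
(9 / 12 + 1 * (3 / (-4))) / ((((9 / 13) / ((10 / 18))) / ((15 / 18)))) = 0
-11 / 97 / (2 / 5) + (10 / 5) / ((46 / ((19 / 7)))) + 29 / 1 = 900617 / 31234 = 28.83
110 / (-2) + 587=532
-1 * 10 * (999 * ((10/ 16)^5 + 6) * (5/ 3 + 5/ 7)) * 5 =-41569430625/ 57344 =-724913.34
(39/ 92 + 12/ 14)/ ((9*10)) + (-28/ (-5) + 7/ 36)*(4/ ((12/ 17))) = 5711857/ 173880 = 32.85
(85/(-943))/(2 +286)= -85/271584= -0.00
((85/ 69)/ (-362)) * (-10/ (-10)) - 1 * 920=-22979845/ 24978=-920.00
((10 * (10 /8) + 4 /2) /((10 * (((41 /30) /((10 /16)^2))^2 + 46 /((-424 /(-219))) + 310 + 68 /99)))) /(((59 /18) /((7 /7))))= 8559168750 /6707807856397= 0.00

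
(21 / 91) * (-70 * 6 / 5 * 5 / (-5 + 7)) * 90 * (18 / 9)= -113400 / 13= -8723.08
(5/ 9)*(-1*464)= -2320/ 9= -257.78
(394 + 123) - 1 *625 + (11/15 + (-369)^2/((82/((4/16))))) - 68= 28783/120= 239.86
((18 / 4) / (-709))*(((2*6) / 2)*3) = -81 / 709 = -0.11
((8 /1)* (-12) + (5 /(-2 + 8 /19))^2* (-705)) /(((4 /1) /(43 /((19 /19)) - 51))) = 85987 /6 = 14331.17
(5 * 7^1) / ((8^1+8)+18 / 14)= 245 / 121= 2.02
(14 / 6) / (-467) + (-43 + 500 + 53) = 714503 / 1401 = 510.00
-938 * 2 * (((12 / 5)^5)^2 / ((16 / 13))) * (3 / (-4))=70783156813824 / 9765625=7248195.26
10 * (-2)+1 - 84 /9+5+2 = -64 /3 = -21.33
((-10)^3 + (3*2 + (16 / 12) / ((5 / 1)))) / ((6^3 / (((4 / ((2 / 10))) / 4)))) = -7453 / 324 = -23.00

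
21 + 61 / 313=6634 / 313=21.19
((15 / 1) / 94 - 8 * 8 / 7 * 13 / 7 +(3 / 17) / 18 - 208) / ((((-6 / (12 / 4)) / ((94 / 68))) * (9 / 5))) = 66011585 / 764694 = 86.32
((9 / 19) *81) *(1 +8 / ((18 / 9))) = 3645 / 19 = 191.84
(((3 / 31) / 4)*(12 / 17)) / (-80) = -9 / 42160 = -0.00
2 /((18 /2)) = 2 /9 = 0.22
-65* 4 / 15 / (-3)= 52 / 9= 5.78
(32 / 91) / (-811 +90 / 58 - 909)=-928 / 4534985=-0.00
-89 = -89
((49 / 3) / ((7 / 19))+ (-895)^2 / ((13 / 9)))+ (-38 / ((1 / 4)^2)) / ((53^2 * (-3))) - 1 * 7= 20252078961 / 36517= 554593.17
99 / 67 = 1.48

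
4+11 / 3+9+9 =77 / 3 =25.67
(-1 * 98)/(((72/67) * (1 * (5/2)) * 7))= -469/90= -5.21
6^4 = 1296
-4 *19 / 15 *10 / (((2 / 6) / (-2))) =304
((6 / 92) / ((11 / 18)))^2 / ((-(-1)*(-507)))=-243 / 10817521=-0.00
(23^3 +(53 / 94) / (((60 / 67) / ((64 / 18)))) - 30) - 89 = 76458764 / 6345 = 12050.24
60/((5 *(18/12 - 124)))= -24/245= -0.10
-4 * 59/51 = -236/51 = -4.63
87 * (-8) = -696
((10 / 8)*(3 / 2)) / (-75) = -1 / 40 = -0.02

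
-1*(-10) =10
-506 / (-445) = 506 / 445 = 1.14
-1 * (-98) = 98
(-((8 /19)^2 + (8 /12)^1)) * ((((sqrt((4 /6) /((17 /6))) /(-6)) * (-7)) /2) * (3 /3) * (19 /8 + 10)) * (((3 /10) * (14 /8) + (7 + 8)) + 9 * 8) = -123196689 * sqrt(17) /1963840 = -258.65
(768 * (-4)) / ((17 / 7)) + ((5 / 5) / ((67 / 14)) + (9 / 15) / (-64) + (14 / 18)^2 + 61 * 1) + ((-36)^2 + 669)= 22492400023 / 29522880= 761.86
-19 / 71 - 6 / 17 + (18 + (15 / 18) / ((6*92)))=69481859 / 3997584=17.38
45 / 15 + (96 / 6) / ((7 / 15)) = 261 / 7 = 37.29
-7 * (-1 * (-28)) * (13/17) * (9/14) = -1638/17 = -96.35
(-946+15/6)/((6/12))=-1887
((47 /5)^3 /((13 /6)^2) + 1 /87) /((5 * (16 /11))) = 3577142371 /147030000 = 24.33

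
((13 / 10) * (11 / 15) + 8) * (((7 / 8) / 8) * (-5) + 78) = 6657251 / 9600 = 693.46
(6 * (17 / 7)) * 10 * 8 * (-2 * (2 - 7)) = 81600 / 7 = 11657.14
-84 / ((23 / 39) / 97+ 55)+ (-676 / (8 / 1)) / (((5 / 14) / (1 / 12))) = -21.24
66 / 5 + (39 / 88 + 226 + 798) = 456563 / 440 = 1037.64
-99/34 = -2.91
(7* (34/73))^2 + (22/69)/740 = 1446179939/136049370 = 10.63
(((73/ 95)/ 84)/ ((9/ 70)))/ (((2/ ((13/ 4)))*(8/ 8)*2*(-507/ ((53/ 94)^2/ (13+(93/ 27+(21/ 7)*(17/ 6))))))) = -205057/ 141111202752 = -0.00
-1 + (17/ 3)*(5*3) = 84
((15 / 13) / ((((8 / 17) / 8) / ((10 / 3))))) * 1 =850 / 13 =65.38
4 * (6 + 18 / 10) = 156 / 5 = 31.20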